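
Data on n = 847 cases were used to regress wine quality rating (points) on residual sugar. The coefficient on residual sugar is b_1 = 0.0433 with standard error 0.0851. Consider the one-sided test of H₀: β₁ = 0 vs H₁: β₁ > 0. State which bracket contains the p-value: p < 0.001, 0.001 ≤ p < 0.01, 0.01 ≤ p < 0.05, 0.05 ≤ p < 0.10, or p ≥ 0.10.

t = 0.0433 / 0.0851 = 0.509.
df = n − 2 = 847 − 2 = 845.
One-sided p = P(T_{845} > t) ≈ 0.3055.
So p ≥ 0.10.

p ≥ 0.10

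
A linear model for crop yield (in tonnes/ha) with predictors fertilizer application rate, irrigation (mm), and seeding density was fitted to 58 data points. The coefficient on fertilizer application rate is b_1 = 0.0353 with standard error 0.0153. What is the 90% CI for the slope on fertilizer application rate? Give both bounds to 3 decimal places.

df = n − k − 1 = 58 − 3 − 1 = 54.
t* = t_{0.05, 54} = 1.673565.
Margin = t* × SE = 1.673565 × 0.0153 = 0.02561.
CI: 0.0353 ± 0.02561 → (0.010, 0.061).
With 90% confidence, each one-unit increase in fertilizer application rate is associated with a change of between 0.010 and 0.061 tonnes/ha in crop yield, holding the other predictors fixed.

(0.010, 0.061)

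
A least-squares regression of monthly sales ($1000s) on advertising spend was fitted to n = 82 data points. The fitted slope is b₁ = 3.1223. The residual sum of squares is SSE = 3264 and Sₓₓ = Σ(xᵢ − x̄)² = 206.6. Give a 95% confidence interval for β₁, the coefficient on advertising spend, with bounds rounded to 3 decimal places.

MSE = SSE/(n − 2) = 3264/80 = 40.8.
SE(b₁) = √(MSE/Sₓₓ) = √(40.8/206.6) = 0.444391.
df = n − 2 = 80.
t* = t_{0.025, 80} = 1.990063.
Margin = t* × SE = 1.990063 × 0.444391 = 0.88437.
CI: 3.1223 ± 0.88437 → (2.238, 4.007).
With 95% confidence, each one-unit increase in advertising spend is associated with a change of between 2.238 and 4.007 $1000s in monthly sales.

(2.238, 4.007)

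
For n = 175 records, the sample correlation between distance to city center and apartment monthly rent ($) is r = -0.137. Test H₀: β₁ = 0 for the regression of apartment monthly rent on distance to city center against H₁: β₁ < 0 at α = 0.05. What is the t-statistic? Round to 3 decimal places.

t = -1.819

t = r·√(n − 2)/√(1 − r²) = -0.137·√173/√0.981231 = -1.819.
df = n − 2 = 173.
One-sided p ≈ 0.0353, which is < 0.05, so reject H₀.
There is evidence of a linear association between distance to city center and apartment monthly rent.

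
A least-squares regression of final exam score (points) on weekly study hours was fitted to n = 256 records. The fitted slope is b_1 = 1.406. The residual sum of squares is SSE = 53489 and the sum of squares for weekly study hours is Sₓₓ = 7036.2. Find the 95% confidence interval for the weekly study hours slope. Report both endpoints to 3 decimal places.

(1.065, 1.747)

MSE = SSE/(n − 2) = 53489/254 = 210.587.
SE(b_1) = √(MSE/Sₓₓ) = √(210.587/7036.2) = 0.173.
df = n − 2 = 254.
t* = t_{0.025, 254} = 1.969348.
Margin = t* × SE = 1.969348 × 0.173 = 0.34070.
CI: 1.406 ± 0.34070 → (1.065, 1.747).
With 95% confidence, each one-unit increase in weekly study hours is associated with a change of between 1.065 and 1.747 points in final exam score.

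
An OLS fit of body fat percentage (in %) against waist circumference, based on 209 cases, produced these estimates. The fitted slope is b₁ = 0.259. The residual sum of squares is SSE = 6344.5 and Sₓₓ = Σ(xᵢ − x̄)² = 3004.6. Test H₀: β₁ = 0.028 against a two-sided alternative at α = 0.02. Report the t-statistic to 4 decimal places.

t = 2.2871

MSE = SSE/(n − 2) = 6344.5/207 = 30.6498.
SE(b₁) = √(MSE/Sₓₓ) = √(30.6498/3004.6) = 0.101.
t = (0.259 − 0.028) / 0.101 = 2.2871.
df = n − 2 = 207.
Two-sided p ≈ 0.0232, which is ≥ 0.02, so fail to reject H₀.
The data are consistent with a true slope of 0.028 % per unit of waist circumference.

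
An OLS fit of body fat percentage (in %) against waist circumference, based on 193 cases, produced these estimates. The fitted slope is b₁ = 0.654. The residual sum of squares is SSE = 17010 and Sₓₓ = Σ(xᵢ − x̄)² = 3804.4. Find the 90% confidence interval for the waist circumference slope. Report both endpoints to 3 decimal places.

(0.401, 0.907)

MSE = SSE/(n − 2) = 17010/191 = 89.0576.
SE(b₁) = √(MSE/Sₓₓ) = √(89.0576/3804.4) = 0.153.
df = n − 2 = 191.
t* = t_{0.05, 191} = 1.652871.
Margin = t* × SE = 1.652871 × 0.153 = 0.25289.
CI: 0.654 ± 0.25289 → (0.401, 0.907).
With 90% confidence, each one-unit increase in waist circumference is associated with a change of between 0.401 and 0.907 % in body fat percentage.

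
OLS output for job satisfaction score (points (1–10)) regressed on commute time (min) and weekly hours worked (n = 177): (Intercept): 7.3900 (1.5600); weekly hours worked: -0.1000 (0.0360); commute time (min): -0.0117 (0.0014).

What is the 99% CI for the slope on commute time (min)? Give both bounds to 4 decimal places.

Read off: b = -0.0117, SE = 0.0014 for commute time (min).
df = n − k − 1 = 177 − 2 − 1 = 174.
t* = t_{0.005, 174} = 2.604379.
Margin = t* × SE = 2.604379 × 0.0014 = 0.003646.
CI: -0.0117 ± 0.003646 → (-0.0153, -0.0081).

(-0.0153, -0.0081)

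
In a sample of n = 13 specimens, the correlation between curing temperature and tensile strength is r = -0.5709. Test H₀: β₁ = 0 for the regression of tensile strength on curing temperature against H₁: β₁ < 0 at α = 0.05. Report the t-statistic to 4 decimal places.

t = -2.3062

t = r·√(n − 2)/√(1 − r²) = -0.5709·√11/√0.674073 = -2.3062.
df = n − 2 = 11.
One-sided p ≈ 0.0208, which is < 0.05, so reject H₀.
There is evidence of a linear association between curing temperature and tensile strength.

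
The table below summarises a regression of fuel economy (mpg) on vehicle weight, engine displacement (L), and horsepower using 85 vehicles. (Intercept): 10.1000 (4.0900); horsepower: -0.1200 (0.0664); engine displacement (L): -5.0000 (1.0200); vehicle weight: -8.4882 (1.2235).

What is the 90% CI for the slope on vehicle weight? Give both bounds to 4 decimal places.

(-10.5240, -6.4524)

Read off: b = -8.4882, SE = 1.2235 for vehicle weight.
df = n − k − 1 = 85 − 3 − 1 = 81.
t* = t_{0.05, 81} = 1.663884.
Margin = t* × SE = 1.663884 × 1.2235 = 2.035762.
CI: -8.4882 ± 2.035762 → (-10.5240, -6.4524).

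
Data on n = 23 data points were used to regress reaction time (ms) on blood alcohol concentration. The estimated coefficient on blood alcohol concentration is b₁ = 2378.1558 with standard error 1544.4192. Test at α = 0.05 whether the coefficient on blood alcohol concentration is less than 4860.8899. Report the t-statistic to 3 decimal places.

H₀: β₁ = 4860.8899 vs H₁: β₁ < 4860.8899.
t = (b₁ − β₁⁰)/SE = (2378.1558 − 4860.8899) / 1544.4192 = -1.608.
df = n − 2 = 23 − 2 = 21.
One-sided p ≈ 0.0614, which is ≥ 0.05, so fail to reject H₀.
The data do not give significant evidence that the true slope on blood alcohol concentration is below 4860.8899 ms per unit.

t = -1.608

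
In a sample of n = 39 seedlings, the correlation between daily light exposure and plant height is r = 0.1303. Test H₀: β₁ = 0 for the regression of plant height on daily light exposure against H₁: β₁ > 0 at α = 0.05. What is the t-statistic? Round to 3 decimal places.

t = 0.799

t = r·√(n − 2)/√(1 − r²) = 0.1303·√37/√0.983022 = 0.799.
df = n − 2 = 37.
One-sided p ≈ 0.2146, which is ≥ 0.05, so fail to reject H₀.
The data do not give significant evidence of a linear association between daily light exposure and plant height.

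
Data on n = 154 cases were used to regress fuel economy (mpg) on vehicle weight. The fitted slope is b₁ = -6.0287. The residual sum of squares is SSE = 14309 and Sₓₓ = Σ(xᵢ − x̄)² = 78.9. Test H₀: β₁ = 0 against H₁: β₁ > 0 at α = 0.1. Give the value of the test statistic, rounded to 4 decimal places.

t = -5.5192

MSE = SSE/(n − 2) = 14309/152 = 94.1382.
SE(b₁) = √(MSE/Sₓₓ) = √(94.1382/78.9) = 1.09231.
t = -6.0287 / 1.09231 = -5.5192.
df = n − 2 = 152.
One-sided p ≈ 1.0000, which is ≥ 0.1, so fail to reject H₀.
The data do not give significant evidence that the true slope on vehicle weight is positive.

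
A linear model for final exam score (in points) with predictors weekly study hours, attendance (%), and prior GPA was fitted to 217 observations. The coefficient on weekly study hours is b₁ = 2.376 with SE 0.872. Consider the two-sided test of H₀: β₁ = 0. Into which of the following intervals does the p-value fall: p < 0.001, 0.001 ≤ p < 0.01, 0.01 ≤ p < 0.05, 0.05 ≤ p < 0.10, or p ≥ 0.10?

t = 2.376 / 0.872 = 2.725.
df = n − k − 1 = 217 − 3 − 1 = 213.
Two-sided p = 2·P(T_{213} > |t|) ≈ 0.0070.
So 0.001 ≤ p < 0.01.

0.001 ≤ p < 0.01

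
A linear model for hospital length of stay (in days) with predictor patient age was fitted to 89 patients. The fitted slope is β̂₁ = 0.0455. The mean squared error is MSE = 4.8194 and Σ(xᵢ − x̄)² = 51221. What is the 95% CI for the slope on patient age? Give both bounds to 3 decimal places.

SE(β̂₁) = √(MSE/Sₓₓ) = √(4.8194/51221) = 0.00970002.
df = n − 2 = 87.
t* = t_{0.025, 87} = 1.987608.
Margin = t* × SE = 1.987608 × 0.00970002 = 0.01928.
CI: 0.0455 ± 0.01928 → (0.026, 0.065).
With 95% confidence, each one-unit increase in patient age is associated with a change of between 0.026 and 0.065 days in hospital length of stay.

(0.026, 0.065)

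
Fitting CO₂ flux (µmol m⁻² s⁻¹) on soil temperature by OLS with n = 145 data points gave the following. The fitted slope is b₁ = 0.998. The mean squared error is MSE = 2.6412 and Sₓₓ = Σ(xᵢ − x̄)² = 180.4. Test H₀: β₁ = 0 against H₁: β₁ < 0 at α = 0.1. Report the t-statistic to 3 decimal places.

SE(b₁) = √(MSE/Sₓₓ) = √(2.6412/180.4) = 0.120999.
t = 0.998 / 0.120999 = 8.248.
df = n − 2 = 143.
One-sided p ≈ 1.0000, which is ≥ 0.1, so fail to reject H₀.
The data do not give significant evidence that the true slope on soil temperature is negative.

t = 8.248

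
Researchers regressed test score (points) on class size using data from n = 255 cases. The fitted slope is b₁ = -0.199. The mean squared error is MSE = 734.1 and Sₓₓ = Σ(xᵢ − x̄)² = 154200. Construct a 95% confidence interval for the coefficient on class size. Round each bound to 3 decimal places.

(-0.335, -0.063)

SE(b₁) = √(MSE/Sₓₓ) = √(734.1/154200) = 0.0689978.
df = n − 2 = 253.
t* = t_{0.025, 253} = 1.969385.
Margin = t* × SE = 1.969385 × 0.0689978 = 0.13588.
CI: -0.199 ± 0.13588 → (-0.335, -0.063).
With 95% confidence, each one-unit increase in class size is associated with a change of between -0.335 and -0.063 points in test score.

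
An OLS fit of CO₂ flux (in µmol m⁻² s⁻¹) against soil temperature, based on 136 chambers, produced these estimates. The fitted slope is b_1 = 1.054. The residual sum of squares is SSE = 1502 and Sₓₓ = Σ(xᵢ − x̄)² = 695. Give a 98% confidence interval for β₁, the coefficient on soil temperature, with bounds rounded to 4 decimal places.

MSE = SSE/(n − 2) = 1502/134 = 11.209.
SE(b_1) = √(MSE/Sₓₓ) = √(11.209/695) = 0.126996.
df = n − 2 = 134.
t* = t_{0.01, 134} = 2.354498.
Margin = t* × SE = 2.354498 × 0.126996 = 0.299012.
CI: 1.054 ± 0.299012 → (0.7550, 1.3530).
With 98% confidence, each one-unit increase in soil temperature is associated with a change of between 0.7550 and 1.3530 µmol m⁻² s⁻¹ in CO₂ flux.

(0.7550, 1.3530)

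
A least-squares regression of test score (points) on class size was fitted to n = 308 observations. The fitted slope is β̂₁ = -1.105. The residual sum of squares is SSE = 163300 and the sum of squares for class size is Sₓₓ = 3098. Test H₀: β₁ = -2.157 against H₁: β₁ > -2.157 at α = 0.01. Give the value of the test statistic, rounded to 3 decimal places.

MSE = SSE/(n − 2) = 163300/306 = 533.66.
SE(β̂₁) = √(MSE/Sₓₓ) = √(533.66/3098) = 0.415042.
t = (-1.105 − (-2.157)) / 0.415042 = 2.535.
df = n − 2 = 306.
One-sided p ≈ 0.0059, which is < 0.01, so reject H₀.
There is evidence that the true slope on class size exceeds -2.157 points per unit.

t = 2.535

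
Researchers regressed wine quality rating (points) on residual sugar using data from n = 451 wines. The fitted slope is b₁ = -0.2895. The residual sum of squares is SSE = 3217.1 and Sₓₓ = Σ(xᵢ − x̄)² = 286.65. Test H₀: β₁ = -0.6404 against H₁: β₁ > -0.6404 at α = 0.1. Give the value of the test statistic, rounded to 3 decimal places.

t = 2.219

MSE = SSE/(n − 2) = 3217.1/449 = 7.16503.
SE(b₁) = √(MSE/Sₓₓ) = √(7.16503/286.65) = 0.1581.
t = (-0.2895 − (-0.6404)) / 0.1581 = 2.219.
df = n − 2 = 449.
One-sided p ≈ 0.0135, which is < 0.1, so reject H₀.
There is evidence that the true slope on residual sugar exceeds -0.6404 points per unit.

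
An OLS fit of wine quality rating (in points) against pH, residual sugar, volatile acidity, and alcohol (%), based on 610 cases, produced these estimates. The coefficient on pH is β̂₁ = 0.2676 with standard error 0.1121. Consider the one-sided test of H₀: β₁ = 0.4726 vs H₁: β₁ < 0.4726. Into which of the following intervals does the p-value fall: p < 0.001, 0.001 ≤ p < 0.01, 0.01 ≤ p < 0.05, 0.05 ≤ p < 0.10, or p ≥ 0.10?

t = (0.2676 − 0.4726) / 0.1121 = -1.829.
df = n − k − 1 = 610 − 4 − 1 = 605.
One-sided p = P(T_{605} < t) ≈ 0.0340.
So 0.01 ≤ p < 0.05.

0.01 ≤ p < 0.05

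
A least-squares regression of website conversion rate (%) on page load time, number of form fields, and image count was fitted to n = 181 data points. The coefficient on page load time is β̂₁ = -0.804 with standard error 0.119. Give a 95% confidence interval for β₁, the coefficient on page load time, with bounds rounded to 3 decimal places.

(-1.039, -0.569)

df = n − k − 1 = 181 − 3 − 1 = 177.
t* = t_{0.025, 177} = 1.973457.
Margin = t* × SE = 1.973457 × 0.119 = 0.23484.
CI: -0.804 ± 0.23484 → (-1.039, -0.569).
With 95% confidence, each one-unit increase in page load time is associated with a change of between -1.039 and -0.569 % in website conversion rate, holding the other predictors fixed.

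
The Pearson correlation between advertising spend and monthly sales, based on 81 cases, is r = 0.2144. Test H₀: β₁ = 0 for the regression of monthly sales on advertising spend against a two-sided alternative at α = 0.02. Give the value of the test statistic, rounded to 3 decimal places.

t = r·√(n − 2)/√(1 − r²) = 0.2144·√79/√0.954033 = 1.951.
df = n − 2 = 79.
Two-sided p ≈ 0.0546, which is ≥ 0.02, so fail to reject H₀.
The data do not give significant evidence of a linear association between advertising spend and monthly sales.

t = 1.951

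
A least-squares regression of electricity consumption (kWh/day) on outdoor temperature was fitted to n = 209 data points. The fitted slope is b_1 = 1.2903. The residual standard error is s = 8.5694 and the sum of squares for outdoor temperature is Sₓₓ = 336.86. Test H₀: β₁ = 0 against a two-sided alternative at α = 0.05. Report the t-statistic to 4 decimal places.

t = 2.7635

SE(b_1) = s/√Sₓₓ = 8.5694/√336.86 = 0.466902.
t = 1.2903 / 0.466902 = 2.7635.
df = n − 2 = 207.
Two-sided p ≈ 0.0062, which is < 0.05, so reject H₀.
There is evidence that outdoor temperature is associated with electricity consumption.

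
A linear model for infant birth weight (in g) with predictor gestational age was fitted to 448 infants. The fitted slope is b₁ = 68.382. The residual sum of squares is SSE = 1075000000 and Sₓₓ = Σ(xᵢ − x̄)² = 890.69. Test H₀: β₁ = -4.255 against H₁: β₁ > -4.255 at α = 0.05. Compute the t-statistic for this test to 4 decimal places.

MSE = SSE/(n − 2) = 1075000000/446 = 2.41031e+06.
SE(b₁) = √(MSE/Sₓₓ) = √(2.41031e+06/890.69) = 52.0204.
t = (68.382 − (-4.255)) / 52.0204 = 1.3963.
df = n − 2 = 446.
One-sided p ≈ 0.0817, which is ≥ 0.05, so fail to reject H₀.
The data do not give significant evidence that the true slope on gestational age exceeds -4.255 g per unit.

t = 1.3963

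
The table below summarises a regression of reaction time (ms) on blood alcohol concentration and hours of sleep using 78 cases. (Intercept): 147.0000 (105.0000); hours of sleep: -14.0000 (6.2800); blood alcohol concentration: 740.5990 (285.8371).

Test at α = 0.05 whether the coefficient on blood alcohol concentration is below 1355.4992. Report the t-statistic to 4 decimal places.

t = -2.1512

Read off: b = 740.5990, SE = 285.8371 for blood alcohol concentration.
H₀: β₁ = 1355.4992 vs H₁: β₁ < 1355.4992.
t = (740.5990 − 1355.4992) / 285.8371 = -2.1512.
df = n − k − 1 = 78 − 2 − 1 = 75.
One-sided p ≈ 0.0173, which is < 0.05, so reject H₀.
There is evidence that the true slope on blood alcohol concentration is below 1355.4992 ms per unit, holding the other predictors fixed.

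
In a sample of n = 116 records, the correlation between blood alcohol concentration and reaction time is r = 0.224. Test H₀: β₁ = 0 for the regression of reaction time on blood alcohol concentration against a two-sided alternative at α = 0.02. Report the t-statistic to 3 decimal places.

t = 2.454

t = r·√(n − 2)/√(1 − r²) = 0.224·√114/√0.949824 = 2.454.
df = n − 2 = 114.
Two-sided p ≈ 0.0156, which is < 0.02, so reject H₀.
There is evidence of a linear association between blood alcohol concentration and reaction time.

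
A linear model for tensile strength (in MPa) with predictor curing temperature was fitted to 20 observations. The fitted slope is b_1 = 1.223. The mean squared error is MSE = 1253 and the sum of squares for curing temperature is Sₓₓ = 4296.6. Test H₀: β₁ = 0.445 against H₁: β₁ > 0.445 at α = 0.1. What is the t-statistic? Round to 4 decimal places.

SE(b_1) = √(MSE/Sₓₓ) = √(1253/4296.6) = 0.540024.
t = (1.223 − 0.445) / 0.540024 = 1.4407.
df = n − 2 = 18.
One-sided p ≈ 0.0834, which is < 0.1, so reject H₀.
There is evidence that the true slope on curing temperature exceeds 0.445 MPa per unit.

t = 1.4407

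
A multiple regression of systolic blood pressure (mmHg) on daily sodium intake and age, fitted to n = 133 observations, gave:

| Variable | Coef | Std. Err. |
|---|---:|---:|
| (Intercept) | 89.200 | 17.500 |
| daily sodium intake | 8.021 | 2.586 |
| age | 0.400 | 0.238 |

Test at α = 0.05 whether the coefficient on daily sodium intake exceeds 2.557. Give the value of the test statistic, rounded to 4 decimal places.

Read off: b = 8.021, SE = 2.586 for daily sodium intake.
H₀: β₁ = 2.557 vs H₁: β₁ > 2.557.
t = (8.021 − 2.557) / 2.586 = 2.1129.
df = n − k − 1 = 133 − 2 − 1 = 130.
One-sided p ≈ 0.0183, which is < 0.05, so reject H₀.
There is evidence that the true slope on daily sodium intake exceeds 2.557 mmHg per unit, holding the other predictors fixed.

t = 2.1129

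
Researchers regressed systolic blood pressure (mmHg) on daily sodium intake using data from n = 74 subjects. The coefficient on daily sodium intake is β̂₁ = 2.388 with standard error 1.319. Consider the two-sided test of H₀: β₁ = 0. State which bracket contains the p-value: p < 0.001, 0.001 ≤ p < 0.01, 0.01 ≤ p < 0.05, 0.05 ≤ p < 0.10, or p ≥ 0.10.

t = 2.388 / 1.319 = 1.810.
df = n − 2 = 74 − 2 = 72.
Two-sided p = 2·P(T_{72} > |t|) ≈ 0.0744.
So 0.05 ≤ p < 0.10.

0.05 ≤ p < 0.10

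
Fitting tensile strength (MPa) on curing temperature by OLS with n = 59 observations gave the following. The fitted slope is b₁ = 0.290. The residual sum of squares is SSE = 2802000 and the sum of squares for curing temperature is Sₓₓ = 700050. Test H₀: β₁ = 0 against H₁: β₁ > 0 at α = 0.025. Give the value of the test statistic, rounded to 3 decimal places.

t = 1.094

MSE = SSE/(n − 2) = 2802000/57 = 49157.9.
SE(b₁) = √(MSE/Sₓₓ) = √(49157.9/700050) = 0.264992.
t = 0.290 / 0.264992 = 1.094.
df = n − 2 = 57.
One-sided p ≈ 0.1392, which is ≥ 0.025, so fail to reject H₀.
The data do not give significant evidence that the true slope on curing temperature is positive.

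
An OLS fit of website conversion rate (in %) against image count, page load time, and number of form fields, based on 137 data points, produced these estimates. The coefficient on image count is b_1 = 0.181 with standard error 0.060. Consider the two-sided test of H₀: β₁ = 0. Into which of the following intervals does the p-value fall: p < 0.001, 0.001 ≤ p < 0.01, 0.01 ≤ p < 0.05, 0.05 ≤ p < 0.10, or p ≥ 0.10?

0.001 ≤ p < 0.01

t = 0.181 / 0.060 = 3.017.
df = n − k − 1 = 137 − 3 − 1 = 133.
Two-sided p = 2·P(T_{133} > |t|) ≈ 0.0031.
So 0.001 ≤ p < 0.01.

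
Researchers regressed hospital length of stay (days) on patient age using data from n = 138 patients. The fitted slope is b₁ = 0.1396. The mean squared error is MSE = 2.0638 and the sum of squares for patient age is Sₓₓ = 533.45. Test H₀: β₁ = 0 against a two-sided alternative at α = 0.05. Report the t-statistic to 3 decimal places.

SE(b₁) = √(MSE/Sₓₓ) = √(2.0638/533.45) = 0.0621995.
t = 0.1396 / 0.0621995 = 2.244.
df = n − 2 = 136.
Two-sided p ≈ 0.0264, which is < 0.05, so reject H₀.
There is evidence that patient age is associated with hospital length of stay.

t = 2.244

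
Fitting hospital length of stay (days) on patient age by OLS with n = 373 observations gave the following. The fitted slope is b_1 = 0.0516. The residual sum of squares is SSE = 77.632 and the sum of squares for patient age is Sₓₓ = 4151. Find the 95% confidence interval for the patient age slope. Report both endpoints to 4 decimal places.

MSE = SSE/(n − 2) = 77.632/371 = 0.209251.
SE(b_1) = √(MSE/Sₓₓ) = √(0.209251/4151) = 0.00709998.
df = n − 2 = 371.
t* = t_{0.025, 371} = 1.966379.
Margin = t* × SE = 1.966379 × 0.00709998 = 0.013961.
CI: 0.0516 ± 0.013961 → (0.0376, 0.0656).
With 95% confidence, each one-unit increase in patient age is associated with a change of between 0.0376 and 0.0656 days in hospital length of stay.

(0.0376, 0.0656)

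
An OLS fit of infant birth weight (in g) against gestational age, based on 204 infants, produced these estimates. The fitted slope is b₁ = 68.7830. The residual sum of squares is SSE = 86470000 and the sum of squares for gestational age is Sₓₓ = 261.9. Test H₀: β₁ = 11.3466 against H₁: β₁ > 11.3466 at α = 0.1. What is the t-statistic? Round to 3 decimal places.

t = 1.421

MSE = SSE/(n − 2) = 86470000/202 = 428069.
SE(b₁) = √(MSE/Sₓₓ) = √(428069/261.9) = 40.4287.
t = (68.7830 − 11.3466) / 40.4287 = 1.421.
df = n − 2 = 202.
One-sided p ≈ 0.0785, which is < 0.1, so reject H₀.
There is evidence that the true slope on gestational age exceeds 11.3466 g per unit.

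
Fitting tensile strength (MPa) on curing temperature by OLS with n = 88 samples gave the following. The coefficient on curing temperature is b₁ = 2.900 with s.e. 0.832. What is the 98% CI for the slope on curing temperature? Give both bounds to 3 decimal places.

df = n − 2 = 88 − 2 = 86.
t* = t_{0.01, 86} = 2.370493.
Margin = t* × SE = 2.370493 × 0.832 = 1.97225.
CI: 2.900 ± 1.97225 → (0.928, 4.872).
With 98% confidence, each one-unit increase in curing temperature is associated with a change of between 0.928 and 4.872 MPa in tensile strength.

(0.928, 4.872)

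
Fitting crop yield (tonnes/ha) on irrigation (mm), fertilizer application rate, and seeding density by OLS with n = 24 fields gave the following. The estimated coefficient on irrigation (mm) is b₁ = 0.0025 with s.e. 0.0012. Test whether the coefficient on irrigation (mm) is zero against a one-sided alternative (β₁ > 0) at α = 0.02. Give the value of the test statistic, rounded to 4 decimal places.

t = 2.0833

H₀: β₁ = 0 vs H₁: β₁ > 0.
t = (b₁ − β₁⁰)/SE = 0.0025 / 0.0012 = 2.0833.
df = n − k − 1 = 24 − 3 − 1 = 20.
One-sided p ≈ 0.0251, which is ≥ 0.02, so fail to reject H₀.
The data do not give significant evidence that the true slope on irrigation (mm) is positive, holding the other predictors fixed.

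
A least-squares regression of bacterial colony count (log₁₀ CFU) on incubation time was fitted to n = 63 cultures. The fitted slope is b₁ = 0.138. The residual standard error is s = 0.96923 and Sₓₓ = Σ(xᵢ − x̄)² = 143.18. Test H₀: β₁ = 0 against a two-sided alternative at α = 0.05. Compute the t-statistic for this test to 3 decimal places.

SE(b₁) = s/√Sₓₓ = 0.96923/√143.18 = 0.0810001.
t = 0.138 / 0.0810001 = 1.704.
df = n − 2 = 61.
Two-sided p ≈ 0.0935, which is ≥ 0.05, so fail to reject H₀.
The data do not give significant evidence of an association between incubation time and bacterial colony count.

t = 1.704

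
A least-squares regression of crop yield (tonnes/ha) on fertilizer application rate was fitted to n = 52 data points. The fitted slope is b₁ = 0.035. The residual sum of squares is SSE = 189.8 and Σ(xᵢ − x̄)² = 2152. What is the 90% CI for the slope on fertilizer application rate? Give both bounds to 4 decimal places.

(-0.0354, 0.1054)

MSE = SSE/(n − 2) = 189.8/50 = 3.796.
SE(b₁) = √(MSE/Sₓₓ) = √(3.796/2152) = 0.0419993.
df = n − 2 = 50.
t* = t_{0.05, 50} = 1.675905.
Margin = t* × SE = 1.675905 × 0.0419993 = 0.070387.
CI: 0.035 ± 0.070387 → (-0.0354, 0.1054).
With 90% confidence, each one-unit increase in fertilizer application rate is associated with a change of between -0.0354 and 0.1054 tonnes/ha in crop yield.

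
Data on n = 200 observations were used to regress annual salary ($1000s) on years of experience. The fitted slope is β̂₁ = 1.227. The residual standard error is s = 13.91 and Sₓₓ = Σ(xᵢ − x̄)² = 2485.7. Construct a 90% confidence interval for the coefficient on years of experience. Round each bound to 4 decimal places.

(0.7659, 1.6881)

SE(β̂₁) = s/√Sₓₓ = 13.91/√2485.7 = 0.278999.
df = n − 2 = 198.
t* = t_{0.05, 198} = 1.652586.
Margin = t* × SE = 1.652586 × 0.278999 = 0.461070.
CI: 1.227 ± 0.461070 → (0.7659, 1.6881).
With 90% confidence, each one-unit increase in years of experience is associated with a change of between 0.7659 and 1.6881 $1000s in annual salary.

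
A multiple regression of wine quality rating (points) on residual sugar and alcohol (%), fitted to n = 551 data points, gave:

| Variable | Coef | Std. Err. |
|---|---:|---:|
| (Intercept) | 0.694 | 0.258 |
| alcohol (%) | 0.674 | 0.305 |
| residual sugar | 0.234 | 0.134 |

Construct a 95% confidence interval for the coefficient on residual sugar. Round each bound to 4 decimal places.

(-0.0292, 0.4972)

Read off: b = 0.234, SE = 0.134 for residual sugar.
df = n − k − 1 = 551 − 2 − 1 = 548.
t* = t_{0.025, 548} = 1.964302.
Margin = t* × SE = 1.964302 × 0.134 = 0.263217.
CI: 0.234 ± 0.263217 → (-0.0292, 0.4972).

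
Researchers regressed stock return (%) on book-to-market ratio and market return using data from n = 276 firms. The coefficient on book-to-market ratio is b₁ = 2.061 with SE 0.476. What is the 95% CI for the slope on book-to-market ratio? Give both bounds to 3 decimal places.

df = n − k − 1 = 276 − 2 − 1 = 273.
t* = t_{0.025, 273} = 1.968692.
Margin = t* × SE = 1.968692 × 0.476 = 0.93710.
CI: 2.061 ± 0.93710 → (1.124, 2.998).
With 95% confidence, each one-unit increase in book-to-market ratio is associated with a change of between 1.124 and 2.998 % in stock return, holding the other predictors fixed.

(1.124, 2.998)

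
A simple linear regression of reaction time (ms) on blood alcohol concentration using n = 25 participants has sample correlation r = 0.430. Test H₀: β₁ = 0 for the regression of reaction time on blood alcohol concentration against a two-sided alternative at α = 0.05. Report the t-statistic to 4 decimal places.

t = 2.2842

t = r·√(n − 2)/√(1 − r²) = 0.430·√23/√0.8151 = 2.2842.
df = n − 2 = 23.
Two-sided p ≈ 0.0319, which is < 0.05, so reject H₀.
There is evidence of a linear association between blood alcohol concentration and reaction time.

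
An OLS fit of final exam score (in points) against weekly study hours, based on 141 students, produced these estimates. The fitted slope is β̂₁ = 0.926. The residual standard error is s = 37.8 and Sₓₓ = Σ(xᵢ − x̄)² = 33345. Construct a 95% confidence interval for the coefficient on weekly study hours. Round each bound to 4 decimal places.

SE(β̂₁) = s/√Sₓₓ = 37.8/√33345 = 0.207003.
df = n − 2 = 139.
t* = t_{0.025, 139} = 1.977178.
Margin = t* × SE = 1.977178 × 0.207003 = 0.409282.
CI: 0.926 ± 0.409282 → (0.5167, 1.3353).
With 95% confidence, each one-unit increase in weekly study hours is associated with a change of between 0.5167 and 1.3353 points in final exam score.

(0.5167, 1.3353)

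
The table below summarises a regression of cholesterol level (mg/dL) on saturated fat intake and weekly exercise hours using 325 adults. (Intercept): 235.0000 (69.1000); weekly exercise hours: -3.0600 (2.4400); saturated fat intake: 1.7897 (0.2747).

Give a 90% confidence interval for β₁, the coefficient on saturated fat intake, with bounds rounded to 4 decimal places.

Read off: b = 1.7897, SE = 0.2747 for saturated fat intake.
df = n − k − 1 = 325 − 2 − 1 = 322.
t* = t_{0.05, 322} = 1.6496.
Margin = t* × SE = 1.6496 × 0.2747 = 0.453145.
CI: 1.7897 ± 0.453145 → (1.3366, 2.2428).

(1.3366, 2.2428)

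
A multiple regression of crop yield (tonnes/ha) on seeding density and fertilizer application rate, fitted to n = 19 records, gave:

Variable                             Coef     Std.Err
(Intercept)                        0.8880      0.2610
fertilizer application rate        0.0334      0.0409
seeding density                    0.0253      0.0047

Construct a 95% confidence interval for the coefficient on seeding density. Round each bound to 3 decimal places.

(0.015, 0.035)

Read off: b = 0.0253, SE = 0.0047 for seeding density.
df = n − k − 1 = 19 − 2 − 1 = 16.
t* = t_{0.025, 16} = 2.119905.
Margin = t* × SE = 2.119905 × 0.0047 = 0.00996.
CI: 0.0253 ± 0.00996 → (0.015, 0.035).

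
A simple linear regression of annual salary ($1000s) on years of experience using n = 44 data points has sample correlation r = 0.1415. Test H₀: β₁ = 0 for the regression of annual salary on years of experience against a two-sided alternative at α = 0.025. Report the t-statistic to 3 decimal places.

t = 0.926

t = r·√(n − 2)/√(1 − r²) = 0.1415·√42/√0.979978 = 0.926.
df = n − 2 = 42.
Two-sided p ≈ 0.3596, which is ≥ 0.025, so fail to reject H₀.
The data do not give significant evidence of a linear association between years of experience and annual salary.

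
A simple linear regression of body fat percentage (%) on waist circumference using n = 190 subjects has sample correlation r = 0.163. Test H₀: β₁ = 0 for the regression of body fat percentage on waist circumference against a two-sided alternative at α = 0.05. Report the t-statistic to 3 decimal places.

t = r·√(n − 2)/√(1 − r²) = 0.163·√188/√0.973431 = 2.265.
df = n − 2 = 188.
Two-sided p ≈ 0.0246, which is < 0.05, so reject H₀.
There is evidence of a linear association between waist circumference and body fat percentage.

t = 2.265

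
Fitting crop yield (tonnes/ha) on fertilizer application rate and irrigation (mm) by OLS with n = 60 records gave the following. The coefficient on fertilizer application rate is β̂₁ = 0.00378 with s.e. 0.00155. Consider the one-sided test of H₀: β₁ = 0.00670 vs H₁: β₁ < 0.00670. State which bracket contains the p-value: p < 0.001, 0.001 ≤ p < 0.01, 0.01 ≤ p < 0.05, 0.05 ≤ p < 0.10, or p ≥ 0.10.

t = (0.00378 − 0.00670) / 0.00155 = -1.884.
df = n − k − 1 = 60 − 2 − 1 = 57.
One-sided p = P(T_{57} < t) ≈ 0.0323.
So 0.01 ≤ p < 0.05.

0.01 ≤ p < 0.05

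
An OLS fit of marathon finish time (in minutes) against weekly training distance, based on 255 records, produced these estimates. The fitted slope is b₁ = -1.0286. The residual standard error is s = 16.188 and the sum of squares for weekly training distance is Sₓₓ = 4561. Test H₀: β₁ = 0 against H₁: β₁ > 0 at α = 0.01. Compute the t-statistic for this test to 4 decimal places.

SE(b₁) = s/√Sₓₓ = 16.188/√4561 = 0.239697.
t = -1.0286 / 0.239697 = -4.2912.
df = n − 2 = 253.
One-sided p ≈ 1.0000, which is ≥ 0.01, so fail to reject H₀.
The data do not give significant evidence that the true slope on weekly training distance is positive.

t = -4.2912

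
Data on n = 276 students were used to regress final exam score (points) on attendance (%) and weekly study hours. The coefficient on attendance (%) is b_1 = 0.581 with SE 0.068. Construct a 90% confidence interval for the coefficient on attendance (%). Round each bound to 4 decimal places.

(0.4688, 0.6932)

df = n − k − 1 = 276 − 2 − 1 = 273.
t* = t_{0.05, 273} = 1.650454.
Margin = t* × SE = 1.650454 × 0.068 = 0.112231.
CI: 0.581 ± 0.112231 → (0.4688, 0.6932).
With 90% confidence, each one-unit increase in attendance (%) is associated with a change of between 0.4688 and 0.6932 points in final exam score, holding the other predictors fixed.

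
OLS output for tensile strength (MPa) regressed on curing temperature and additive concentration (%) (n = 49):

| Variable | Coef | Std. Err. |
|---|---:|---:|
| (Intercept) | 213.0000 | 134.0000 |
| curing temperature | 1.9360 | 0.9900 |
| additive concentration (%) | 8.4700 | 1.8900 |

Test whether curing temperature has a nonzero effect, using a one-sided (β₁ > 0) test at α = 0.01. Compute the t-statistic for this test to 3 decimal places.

Read off: b = 1.9360, SE = 0.9900 for curing temperature.
H₀: β₁ = 0 vs H₁: β₁ > 0.
t = 1.9360 / 0.9900 = 1.956.
df = n − k − 1 = 49 − 2 − 1 = 46.
One-sided p ≈ 0.0283, which is ≥ 0.01, so fail to reject H₀.
The data do not give significant evidence that the true slope on curing temperature is positive, holding the other predictors fixed.

t = 1.956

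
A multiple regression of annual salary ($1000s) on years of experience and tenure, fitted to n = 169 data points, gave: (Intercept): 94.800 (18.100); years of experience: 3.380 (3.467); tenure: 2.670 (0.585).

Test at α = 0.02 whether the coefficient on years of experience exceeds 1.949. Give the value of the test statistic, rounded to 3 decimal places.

t = 0.413

Read off: b = 3.380, SE = 3.467 for years of experience.
H₀: β₁ = 1.949 vs H₁: β₁ > 1.949.
t = (3.380 − 1.949) / 3.467 = 0.413.
df = n − k − 1 = 169 − 2 − 1 = 166.
One-sided p ≈ 0.3402, which is ≥ 0.02, so fail to reject H₀.
The data do not give significant evidence that the true slope on years of experience exceeds 1.949 $1000s per unit, holding the other predictors fixed.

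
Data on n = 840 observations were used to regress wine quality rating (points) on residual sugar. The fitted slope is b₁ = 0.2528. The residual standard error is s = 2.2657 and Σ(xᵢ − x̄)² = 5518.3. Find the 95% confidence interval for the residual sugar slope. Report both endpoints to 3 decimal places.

(0.193, 0.313)

SE(b₁) = s/√Sₓₓ = 2.2657/√5518.3 = 0.0305.
df = n − 2 = 838.
t* = t_{0.025, 838} = 1.962799.
Margin = t* × SE = 1.962799 × 0.0305 = 0.05987.
CI: 0.2528 ± 0.05987 → (0.193, 0.313).
With 95% confidence, each one-unit increase in residual sugar is associated with a change of between 0.193 and 0.313 points in wine quality rating.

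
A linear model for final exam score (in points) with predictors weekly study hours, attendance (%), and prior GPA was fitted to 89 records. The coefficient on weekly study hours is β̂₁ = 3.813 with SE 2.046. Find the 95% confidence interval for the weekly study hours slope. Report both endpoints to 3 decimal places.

df = n − k − 1 = 89 − 3 − 1 = 85.
t* = t_{0.025, 85} = 1.988268.
Margin = t* × SE = 1.988268 × 2.046 = 4.06800.
CI: 3.813 ± 4.06800 → (-0.255, 7.881).
With 95% confidence, each one-unit increase in weekly study hours is associated with a change of between -0.255 and 7.881 points in final exam score, holding the other predictors fixed.

(-0.255, 7.881)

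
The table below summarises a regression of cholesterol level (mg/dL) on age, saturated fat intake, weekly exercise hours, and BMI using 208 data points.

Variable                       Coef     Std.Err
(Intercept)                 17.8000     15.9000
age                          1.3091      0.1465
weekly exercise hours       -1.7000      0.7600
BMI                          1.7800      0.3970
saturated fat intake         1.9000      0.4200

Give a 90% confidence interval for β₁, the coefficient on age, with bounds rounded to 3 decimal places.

(1.067, 1.551)

Read off: b = 1.3091, SE = 0.1465 for age.
df = n − k − 1 = 208 − 4 − 1 = 203.
t* = t_{0.05, 203} = 1.652394.
Margin = t* × SE = 1.652394 × 0.1465 = 0.24208.
CI: 1.3091 ± 0.24208 → (1.067, 1.551).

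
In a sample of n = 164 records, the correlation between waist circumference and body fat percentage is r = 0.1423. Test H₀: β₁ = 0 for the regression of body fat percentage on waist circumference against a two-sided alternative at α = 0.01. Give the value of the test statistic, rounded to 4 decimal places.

t = r·√(n − 2)/√(1 − r²) = 0.1423·√162/√0.979751 = 1.8298.
df = n − 2 = 162.
Two-sided p ≈ 0.0691, which is ≥ 0.01, so fail to reject H₀.
The data do not give significant evidence of a linear association between waist circumference and body fat percentage.

t = 1.8298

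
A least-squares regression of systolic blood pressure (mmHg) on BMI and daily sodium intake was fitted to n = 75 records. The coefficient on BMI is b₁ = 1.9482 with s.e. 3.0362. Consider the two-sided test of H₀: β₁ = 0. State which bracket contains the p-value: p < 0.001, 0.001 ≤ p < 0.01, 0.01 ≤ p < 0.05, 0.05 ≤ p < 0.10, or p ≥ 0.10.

t = 1.9482 / 3.0362 = 0.642.
df = n − k − 1 = 75 − 2 − 1 = 72.
Two-sided p = 2·P(T_{72} > |t|) ≈ 0.5231.
So p ≥ 0.10.

p ≥ 0.10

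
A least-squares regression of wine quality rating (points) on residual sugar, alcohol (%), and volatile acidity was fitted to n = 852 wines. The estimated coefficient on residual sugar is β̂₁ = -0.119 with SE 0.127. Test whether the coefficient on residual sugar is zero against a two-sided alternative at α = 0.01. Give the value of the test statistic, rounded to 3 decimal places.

t = -0.937

H₀: β₁ = 0 vs H₁: β₁ ≠ 0.
t = (β̂₁ − β₁⁰)/SE = -0.119 / 0.127 = -0.937.
df = n − k − 1 = 852 − 3 − 1 = 848.
Two-sided p ≈ 0.3490, which is ≥ 0.01, so fail to reject H₀.
The data do not give significant evidence of an association between residual sugar and wine quality rating, after adjusting for the other predictors.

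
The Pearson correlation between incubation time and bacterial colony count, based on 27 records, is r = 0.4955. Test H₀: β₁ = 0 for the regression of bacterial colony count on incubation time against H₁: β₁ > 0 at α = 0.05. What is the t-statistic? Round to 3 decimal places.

t = 2.852

t = r·√(n − 2)/√(1 − r²) = 0.4955·√25/√0.75448 = 2.852.
df = n − 2 = 25.
One-sided p ≈ 0.0043, which is < 0.05, so reject H₀.
There is evidence of a linear association between incubation time and bacterial colony count.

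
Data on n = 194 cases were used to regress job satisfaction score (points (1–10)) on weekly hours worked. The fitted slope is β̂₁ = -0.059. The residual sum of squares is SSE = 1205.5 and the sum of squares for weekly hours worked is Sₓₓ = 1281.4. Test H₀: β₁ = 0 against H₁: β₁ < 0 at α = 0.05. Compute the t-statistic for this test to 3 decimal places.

t = -0.843

MSE = SSE/(n − 2) = 1205.5/192 = 6.27865.
SE(β̂₁) = √(MSE/Sₓₓ) = √(6.27865/1281.4) = 0.0699988.
t = -0.059 / 0.0699988 = -0.843.
df = n − 2 = 192.
One-sided p ≈ 0.2002, which is ≥ 0.05, so fail to reject H₀.
The data do not give significant evidence that the true slope on weekly hours worked is negative.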